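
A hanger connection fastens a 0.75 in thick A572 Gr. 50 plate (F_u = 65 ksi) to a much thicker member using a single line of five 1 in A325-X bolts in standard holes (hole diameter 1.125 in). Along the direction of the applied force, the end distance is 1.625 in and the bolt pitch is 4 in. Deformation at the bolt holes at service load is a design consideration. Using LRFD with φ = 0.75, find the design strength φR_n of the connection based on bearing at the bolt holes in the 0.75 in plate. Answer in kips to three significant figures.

Per bolt r_n = 1.2 l_c t F_u ≤ 2.4 d t F_u; upper limit = 2.4 × 1 × 0.75 × 65 = 117 kips.
Edge bolt: l_c = 1.625 − 1.125/2 = 1.062 in → 1.2 × 1.062 × 0.75 × 65 = 62.16 → r_n = 62.16 kips.
Interior bolts: l_c = 4 − 1.125 = 2.875 in → 1.2 × 2.875 × 0.75 × 65 = 168.2 → r_n = 117 kips.
R_n = 1 × 62.16 + 4 × 117 = 530.2 kips.
Design strength φR_n = 0.75 × 530.2 = 398 kips.

398 kips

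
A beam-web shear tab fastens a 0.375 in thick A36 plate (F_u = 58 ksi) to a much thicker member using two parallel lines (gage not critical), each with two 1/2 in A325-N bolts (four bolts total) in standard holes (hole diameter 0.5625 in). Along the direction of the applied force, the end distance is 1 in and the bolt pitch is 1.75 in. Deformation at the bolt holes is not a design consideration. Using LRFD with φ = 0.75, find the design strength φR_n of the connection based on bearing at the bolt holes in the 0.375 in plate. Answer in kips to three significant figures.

84.1 kips

Per bolt r_n = 1.5 l_c t F_u ≤ 3.0 d t F_u; upper limit = 3.0 × 0.5 × 0.375 × 58 = 32.62 kips.
Edge bolt: l_c = 1 − 0.5625/2 = 0.7188 in → 1.5 × 0.7188 × 0.375 × 58 = 23.45 → r_n = 23.45 kips.
Interior bolts: l_c = 1.75 − 0.5625 = 1.188 in → 1.5 × 1.188 × 0.375 × 58 = 38.74 → r_n = 32.62 kips.
R_n = 2 × 23.45 + 2 × 32.62 = 112.1 kips.
Design strength φR_n = 0.75 × 112.1 = 84.1 kips.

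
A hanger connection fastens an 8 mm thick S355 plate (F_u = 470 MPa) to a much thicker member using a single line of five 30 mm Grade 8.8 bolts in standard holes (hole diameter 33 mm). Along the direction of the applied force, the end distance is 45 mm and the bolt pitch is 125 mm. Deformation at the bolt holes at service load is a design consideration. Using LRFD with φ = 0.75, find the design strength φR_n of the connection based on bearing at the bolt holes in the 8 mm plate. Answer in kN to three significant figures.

Per bolt r_n = 1.2 l_c t F_u ≤ 2.4 d t F_u; upper limit = 2.4 × 30 × 8 × 470 / 1000 = 270.7 kN.
Edge bolt: l_c = 45 − 33/2 = 28.5 mm → 1.2 × 28.5 × 8 × 470 / 1000 = 128.6 → r_n = 128.6 kN.
Interior bolts: l_c = 125 − 33 = 92 mm → 1.2 × 92 × 8 × 470 / 1000 = 415.1 → r_n = 270.7 kN.
R_n = 1 × 128.6 + 4 × 270.7 = 1211 kN.
Design strength φR_n = 0.75 × 1211 = 909 kN.

909 kN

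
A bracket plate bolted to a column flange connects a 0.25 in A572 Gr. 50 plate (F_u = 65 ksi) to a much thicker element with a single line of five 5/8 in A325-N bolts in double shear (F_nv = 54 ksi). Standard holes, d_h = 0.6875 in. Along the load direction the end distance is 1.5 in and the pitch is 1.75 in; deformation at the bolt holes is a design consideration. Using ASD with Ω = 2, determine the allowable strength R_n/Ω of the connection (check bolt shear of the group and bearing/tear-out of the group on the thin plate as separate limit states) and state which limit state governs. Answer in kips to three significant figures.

Bolt shear: A_b = π·0.625²/4 = 0.3068 in²; R_n = 54 × 0.3068 × 5 × 2 = 165.7 kips → 165.7 / 2 = 82.8 kips.
Bearing (1.2 l_c t F_u ≤ 2.4 d t F_u): upper limit = 2.4·0.625·0.25·65 = 24.38 kips.
  Edge l_c = 1.5 − 0.6875/2 = 1.156 → r_n = 22.55 kips; interior l_c = 1.75 − 0.6875 = 1.062 → r_n = 20.72 kips.
  R_n,bearing = 1·22.55 + 4·20.72 = 105.4 kips → 105.4 / 2 = 52.7 kips.
Bearing governs: 52.7 kips.

52.7 kips (bearing governs)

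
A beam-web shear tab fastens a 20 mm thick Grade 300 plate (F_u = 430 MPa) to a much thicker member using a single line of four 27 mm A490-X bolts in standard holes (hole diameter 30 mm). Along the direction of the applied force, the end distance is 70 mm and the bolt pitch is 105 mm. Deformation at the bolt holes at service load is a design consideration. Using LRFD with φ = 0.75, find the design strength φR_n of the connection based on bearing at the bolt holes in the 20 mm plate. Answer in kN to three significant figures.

Per bolt r_n = 1.2 l_c t F_u ≤ 2.4 d t F_u; upper limit = 2.4 × 27 × 20 × 430 / 1000 = 557.3 kN.
Edge bolt: l_c = 70 − 30/2 = 55 mm → 1.2 × 55 × 20 × 430 / 1000 = 567.6 → r_n = 557.3 kN.
Interior bolts: l_c = 105 − 30 = 75 mm → 1.2 × 75 × 20 × 430 / 1000 = 774 → r_n = 557.3 kN.
R_n = 1 × 557.3 + 3 × 557.3 = 2229 kN.
Design strength φR_n = 0.75 × 2229 = 1670 kN.

1670 kN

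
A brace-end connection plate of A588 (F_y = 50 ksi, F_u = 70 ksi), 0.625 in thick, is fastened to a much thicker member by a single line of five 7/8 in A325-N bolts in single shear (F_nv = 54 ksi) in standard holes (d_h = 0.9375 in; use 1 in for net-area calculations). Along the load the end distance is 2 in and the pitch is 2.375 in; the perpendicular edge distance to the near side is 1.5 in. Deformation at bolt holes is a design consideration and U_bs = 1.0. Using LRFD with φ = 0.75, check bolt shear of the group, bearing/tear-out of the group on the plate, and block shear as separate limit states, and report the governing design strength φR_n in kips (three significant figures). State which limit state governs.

122 kips (bolt shear governs)

Bolt shear: A_b = π·0.875²/4 = 0.6013 in²; R_n = 54 × 0.6013 × 5 × 1 = 162.4 kips → 0.75 × 162.4 = 122 kips.
Bearing: edge l_c = 1.531, r_n = 80.39 kips; interior l_c = 1.438, r_n = 75.47 kips; R_n = 80.39 + 4·75.47 = 382.3 kips → 287 kips.
Block shear: A_gv = 7.188, A_nv = 4.375, A_nt = 0.625 in²; R_n = min(0.6F_uA_nv, 0.6F_yA_gv) + U_bs·F_u·A_nt = 227.5 kips → 171 kips.
Bolt shear governs: 122 kips.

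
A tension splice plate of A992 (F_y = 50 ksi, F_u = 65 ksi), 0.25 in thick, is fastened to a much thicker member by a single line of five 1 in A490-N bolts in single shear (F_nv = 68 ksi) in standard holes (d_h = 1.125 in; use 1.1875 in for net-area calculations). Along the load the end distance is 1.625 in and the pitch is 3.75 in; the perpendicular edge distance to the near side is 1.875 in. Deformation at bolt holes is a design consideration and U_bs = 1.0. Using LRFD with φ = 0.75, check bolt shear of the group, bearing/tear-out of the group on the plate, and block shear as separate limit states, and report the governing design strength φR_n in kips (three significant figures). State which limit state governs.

98.1 kips (block shear governs)

Bolt shear: A_b = π·1²/4 = 0.7854 in²; R_n = 68 × 0.7854 × 5 × 1 = 267 kips → 0.75 × 267 = 200 kips.
Bearing: edge l_c = 1.062, r_n = 20.72 kips; interior l_c = 2.625, r_n = 39 kips; R_n = 20.72 + 4·39 = 176.7 kips → 133 kips.
Block shear: A_gv = 4.156, A_nv = 2.82, A_nt = 0.3203 in²; R_n = min(0.6F_uA_nv, 0.6F_yA_gv) + U_bs·F_u·A_nt = 130.8 kips → 98.1 kips.
Block shear governs: 98.1 kips.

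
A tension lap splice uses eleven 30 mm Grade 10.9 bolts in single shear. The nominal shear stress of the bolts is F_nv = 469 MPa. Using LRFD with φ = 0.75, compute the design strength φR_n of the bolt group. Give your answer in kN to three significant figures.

A_b = π × 30² / 4 = 706.9 mm².
R_n = F_nv · A_b · n · n_s = 469 × 706.9 × 11 × 1 / 1000 = 3647 kN.
Design strength φR_n = 0.75 × 3647 = 2740 kN.

2740 kN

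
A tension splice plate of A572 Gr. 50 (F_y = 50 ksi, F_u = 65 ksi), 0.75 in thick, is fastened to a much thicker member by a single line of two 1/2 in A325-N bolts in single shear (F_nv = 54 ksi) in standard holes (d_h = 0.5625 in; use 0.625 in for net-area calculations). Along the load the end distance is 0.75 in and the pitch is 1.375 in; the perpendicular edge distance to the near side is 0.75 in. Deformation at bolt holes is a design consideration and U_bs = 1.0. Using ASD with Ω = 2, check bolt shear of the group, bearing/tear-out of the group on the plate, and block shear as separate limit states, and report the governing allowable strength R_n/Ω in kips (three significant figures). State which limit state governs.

Bolt shear: A_b = π·0.5²/4 = 0.1963 in²; R_n = 54 × 0.1963 × 2 × 1 = 21.21 kips → 21.21 / 2 = 10.6 kips.
Bearing: edge l_c = 0.4688, r_n = 27.42 kips; interior l_c = 0.8125, r_n = 47.53 kips; R_n = 27.42 + 1·47.53 = 74.95 kips → 37.5 kips.
Block shear: A_gv = 1.594, A_nv = 0.8906, A_nt = 0.3281 in²; R_n = min(0.6F_uA_nv, 0.6F_yA_gv) + U_bs·F_u·A_nt = 56.06 kips → 28 kips.
Bolt shear governs: 10.6 kips.

10.6 kips (bolt shear governs)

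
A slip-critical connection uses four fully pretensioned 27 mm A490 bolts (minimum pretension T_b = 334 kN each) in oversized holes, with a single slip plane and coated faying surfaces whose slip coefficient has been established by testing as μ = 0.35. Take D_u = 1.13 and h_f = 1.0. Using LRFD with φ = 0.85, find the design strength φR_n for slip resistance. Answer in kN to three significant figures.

449 kN

R_n = μ · D_u · h_f · T_b · n_s · n_b = 0.35 × 1.13 × 1.0 × 334 × 1 × 4 = 528.4 kN.
Design strength φR_n = 0.85 × 528.4 = 449 kN.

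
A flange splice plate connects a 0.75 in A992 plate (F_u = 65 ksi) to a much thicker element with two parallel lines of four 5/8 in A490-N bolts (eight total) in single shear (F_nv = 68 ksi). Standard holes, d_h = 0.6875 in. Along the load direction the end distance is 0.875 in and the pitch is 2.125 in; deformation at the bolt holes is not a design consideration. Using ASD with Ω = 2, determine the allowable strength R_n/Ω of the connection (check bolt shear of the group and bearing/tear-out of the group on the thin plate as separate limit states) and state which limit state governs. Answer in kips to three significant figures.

Bolt shear: A_b = π·0.625²/4 = 0.3068 in²; R_n = 68 × 0.3068 × 8 × 1 = 166.9 kips → 166.9 / 2 = 83.4 kips.
Bearing (1.5 l_c t F_u ≤ 3.0 d t F_u): upper limit = 3.0·0.625·0.75·65 = 91.41 kips.
  Edge l_c = 0.875 − 0.6875/2 = 0.5312 → r_n = 38.85 kips; interior l_c = 2.125 − 0.6875 = 1.438 → r_n = 91.41 kips.
  R_n,bearing = 2·38.85 + 6·91.41 = 626.1 kips → 626.1 / 2 = 313 kips.
Bolt shear governs: 83.4 kips.

83.4 kips (bolt shear governs)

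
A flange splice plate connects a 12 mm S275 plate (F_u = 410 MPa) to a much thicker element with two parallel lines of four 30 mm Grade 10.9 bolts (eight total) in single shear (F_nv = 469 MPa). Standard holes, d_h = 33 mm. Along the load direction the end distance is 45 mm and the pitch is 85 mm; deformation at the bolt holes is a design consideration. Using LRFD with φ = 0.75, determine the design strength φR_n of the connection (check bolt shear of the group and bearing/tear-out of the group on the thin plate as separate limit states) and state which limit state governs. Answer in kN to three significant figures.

Bolt shear: A_b = π·30²/4 = 706.9 mm²; R_n = 469 × 706.9 × 8 × 1 / 1000 = 2652 kN → 0.75 × 2652 = 1990 kN.
Bearing (1.2 l_c t F_u ≤ 2.4 d t F_u): upper limit = 2.4·30·12·410 / 1000 = 354.2 kN.
  Edge l_c = 45 − 33/2 = 28.5 → r_n = 168.3 kN; interior l_c = 85 − 33 = 52 → r_n = 307 kN.
  R_n,bearing = 2·168.3 + 6·307 = 2179 kN → 0.75 × 2179 = 1630 kN.
Bearing governs: 1630 kN.

1630 kN (bearing governs)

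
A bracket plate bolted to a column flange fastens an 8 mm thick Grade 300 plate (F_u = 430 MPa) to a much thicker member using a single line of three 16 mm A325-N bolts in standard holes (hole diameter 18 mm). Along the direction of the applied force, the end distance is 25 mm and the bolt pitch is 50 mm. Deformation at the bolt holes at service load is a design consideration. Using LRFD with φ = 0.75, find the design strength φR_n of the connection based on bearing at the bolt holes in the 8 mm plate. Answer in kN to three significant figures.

248 kN

Per bolt r_n = 1.2 l_c t F_u ≤ 2.4 d t F_u; upper limit = 2.4 × 16 × 8 × 430 / 1000 = 132.1 kN.
Edge bolt: l_c = 25 − 18/2 = 16 mm → 1.2 × 16 × 8 × 430 / 1000 = 66.05 → r_n = 66.05 kN.
Interior bolts: l_c = 50 − 18 = 32 mm → 1.2 × 32 × 8 × 430 / 1000 = 132.1 → r_n = 132.1 kN.
R_n = 1 × 66.05 + 2 × 132.1 = 330.2 kN.
Design strength φR_n = 0.75 × 330.2 = 248 kN.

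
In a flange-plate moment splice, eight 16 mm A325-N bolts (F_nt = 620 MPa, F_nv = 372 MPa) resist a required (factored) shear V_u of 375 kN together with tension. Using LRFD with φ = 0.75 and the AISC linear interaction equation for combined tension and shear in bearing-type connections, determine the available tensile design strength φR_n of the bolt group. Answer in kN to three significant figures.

A_b = π·16²/4 = 201.1 mm²; f_rv = 375 × 1000 / (8 × 201.1) = 233.1 MPa.
F'_nt = 1.3 F_nt − (F_nt / φF_nv) f_rv = 1.3·620 − (620/(0.75·372))·233.1 = 287.9 MPa, capped at F_nt → F'_nt = 287.9 MPa.
R_n = F'_nt · A_b · n = 287.9 × 201.1 × 8 / 1000 = 463.1 kN.
Design strength φR_n = 0.75 × 463.1 = 347 kN.

347 kN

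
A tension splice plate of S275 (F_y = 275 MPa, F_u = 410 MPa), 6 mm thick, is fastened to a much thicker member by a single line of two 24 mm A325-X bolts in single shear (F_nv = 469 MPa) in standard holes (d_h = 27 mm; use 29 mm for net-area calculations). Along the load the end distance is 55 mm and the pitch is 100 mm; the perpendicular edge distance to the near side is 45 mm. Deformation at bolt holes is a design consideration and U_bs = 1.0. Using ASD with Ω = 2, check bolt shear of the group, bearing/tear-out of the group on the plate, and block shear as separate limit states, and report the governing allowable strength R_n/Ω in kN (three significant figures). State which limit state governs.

Bolt shear: A_b = π·24²/4 = 452.4 mm²; R_n = 469 × 452.4 × 2 × 1 / 1000 = 424.3 kN → 424.3 / 2 = 212 kN.
Bearing: edge l_c = 41.5, r_n = 122.5 kN; interior l_c = 73, r_n = 141.7 kN; R_n = 122.5 + 1·141.7 = 264.2 kN → 132 kN.
Block shear: A_gv = 930, A_nv = 669, A_nt = 183 mm²; R_n = min(0.6F_uA_nv, 0.6F_yA_gv) + U_bs·F_u·A_nt = 228.5 kN → 114 kN.
Block shear governs: 114 kN.

114 kN (block shear governs)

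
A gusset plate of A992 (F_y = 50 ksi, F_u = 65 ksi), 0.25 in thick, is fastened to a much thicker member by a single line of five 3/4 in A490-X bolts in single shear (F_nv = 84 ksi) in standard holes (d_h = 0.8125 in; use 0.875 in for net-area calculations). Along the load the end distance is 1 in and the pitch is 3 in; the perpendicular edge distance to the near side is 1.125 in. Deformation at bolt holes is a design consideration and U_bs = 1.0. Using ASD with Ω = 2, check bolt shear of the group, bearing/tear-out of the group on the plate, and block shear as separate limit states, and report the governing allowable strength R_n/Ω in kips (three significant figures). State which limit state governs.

Bolt shear: A_b = π·0.75²/4 = 0.4418 in²; R_n = 84 × 0.4418 × 5 × 1 = 185.6 kips → 185.6 / 2 = 92.8 kips.
Bearing: edge l_c = 0.5938, r_n = 11.58 kips; interior l_c = 2.188, r_n = 29.25 kips; R_n = 11.58 + 4·29.25 = 128.6 kips → 64.3 kips.
Block shear: A_gv = 3.25, A_nv = 2.266, A_nt = 0.1719 in²; R_n = min(0.6F_uA_nv, 0.6F_yA_gv) + U_bs·F_u·A_nt = 99.53 kips → 49.8 kips.
Block shear governs: 49.8 kips.

49.8 kips (block shear governs)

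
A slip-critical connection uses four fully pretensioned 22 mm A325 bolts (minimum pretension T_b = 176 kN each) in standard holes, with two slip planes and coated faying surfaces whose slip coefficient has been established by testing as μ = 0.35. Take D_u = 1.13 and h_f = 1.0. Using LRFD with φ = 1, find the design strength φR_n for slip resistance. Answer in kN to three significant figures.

557 kN

R_n = μ · D_u · h_f · T_b · n_s · n_b = 0.35 × 1.13 × 1.0 × 176 × 2 × 4 = 556.9 kN.
Design strength φR_n = 1 × 556.9 = 557 kN.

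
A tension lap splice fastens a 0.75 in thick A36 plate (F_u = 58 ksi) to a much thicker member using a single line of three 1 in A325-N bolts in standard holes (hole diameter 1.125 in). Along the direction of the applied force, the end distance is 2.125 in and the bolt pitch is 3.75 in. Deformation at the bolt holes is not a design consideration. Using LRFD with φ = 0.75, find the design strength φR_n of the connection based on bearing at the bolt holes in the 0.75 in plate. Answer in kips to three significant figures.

272 kips

Per bolt r_n = 1.5 l_c t F_u ≤ 3.0 d t F_u; upper limit = 3.0 × 1 × 0.75 × 58 = 130.5 kips.
Edge bolt: l_c = 2.125 − 1.125/2 = 1.562 in → 1.5 × 1.562 × 0.75 × 58 = 102 → r_n = 102 kips.
Interior bolts: l_c = 3.75 − 1.125 = 2.625 in → 1.5 × 2.625 × 0.75 × 58 = 171.3 → r_n = 130.5 kips.
R_n = 1 × 102 + 2 × 130.5 = 363 kips.
Design strength φR_n = 0.75 × 363 = 272 kips.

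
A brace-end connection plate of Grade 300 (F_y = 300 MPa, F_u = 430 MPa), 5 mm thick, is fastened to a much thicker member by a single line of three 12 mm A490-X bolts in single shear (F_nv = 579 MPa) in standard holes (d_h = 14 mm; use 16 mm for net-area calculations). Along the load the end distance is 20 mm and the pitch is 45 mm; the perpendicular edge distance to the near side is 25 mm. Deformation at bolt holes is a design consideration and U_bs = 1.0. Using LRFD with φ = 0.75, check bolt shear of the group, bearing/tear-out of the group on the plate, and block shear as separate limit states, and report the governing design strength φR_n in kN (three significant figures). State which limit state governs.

Bolt shear: A_b = π·12²/4 = 113.1 mm²; R_n = 579 × 113.1 × 3 × 1 / 1000 = 196.5 kN → 0.75 × 196.5 = 147 kN.
Bearing: edge l_c = 13, r_n = 33.54 kN; interior l_c = 31, r_n = 61.92 kN; R_n = 33.54 + 2·61.92 = 157.4 kN → 118 kN.
Block shear: A_gv = 550, A_nv = 350, A_nt = 85 mm²; R_n = min(0.6F_uA_nv, 0.6F_yA_gv) + U_bs·F_u·A_nt = 126.9 kN → 95.1 kN.
Block shear governs: 95.1 kN.

95.1 kN (block shear governs)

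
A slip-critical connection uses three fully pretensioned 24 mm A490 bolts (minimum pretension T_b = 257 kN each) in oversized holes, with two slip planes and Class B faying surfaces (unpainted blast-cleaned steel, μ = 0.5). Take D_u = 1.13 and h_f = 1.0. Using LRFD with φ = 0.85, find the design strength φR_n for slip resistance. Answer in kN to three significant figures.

R_n = μ · D_u · h_f · T_b · n_s · n_b = 0.5 × 1.13 × 1.0 × 257 × 2 × 3 = 871.2 kN.
Design strength φR_n = 0.85 × 871.2 = 741 kN.

741 kN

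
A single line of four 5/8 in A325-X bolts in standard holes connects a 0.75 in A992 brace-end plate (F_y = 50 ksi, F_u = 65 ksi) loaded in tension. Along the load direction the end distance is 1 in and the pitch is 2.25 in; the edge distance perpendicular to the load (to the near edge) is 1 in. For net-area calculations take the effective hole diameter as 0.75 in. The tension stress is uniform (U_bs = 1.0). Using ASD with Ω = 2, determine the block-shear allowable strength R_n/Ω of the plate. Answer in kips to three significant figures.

Shear plane L_v = 1 + 3·2.25 = 7.75 in; A_gv = 7.75 × 0.75 = 5.812 in².
A_nv = (7.75 − 3.5·0.75) × 0.75 = 3.844 in².
A_nt = (1 − 0.5·0.75) × 0.75 = 0.4688 in².
0.6 F_u A_nv = 149.9 kips; 0.6 F_y A_gv = 174.4 kips → shear rupture governs the shear term.
R_n = 149.9 + 1.0 × 65 × 0.4688 = 180.4 kips.
Allowable strength R_n/Ω = 180.4 / 2 = 90.2 kips.

90.2 kips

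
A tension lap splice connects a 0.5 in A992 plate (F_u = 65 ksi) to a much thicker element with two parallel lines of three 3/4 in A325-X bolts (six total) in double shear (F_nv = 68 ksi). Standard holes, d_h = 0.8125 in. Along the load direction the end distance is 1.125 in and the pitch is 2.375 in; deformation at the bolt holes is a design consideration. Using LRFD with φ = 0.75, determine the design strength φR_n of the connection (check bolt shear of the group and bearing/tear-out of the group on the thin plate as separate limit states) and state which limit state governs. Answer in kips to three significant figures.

Bolt shear: A_b = π·0.75²/4 = 0.4418 in²; R_n = 68 × 0.4418 × 6 × 2 = 360.5 kips → 0.75 × 360.5 = 270 kips.
Bearing (1.2 l_c t F_u ≤ 2.4 d t F_u): upper limit = 2.4·0.75·0.5·65 = 58.5 kips.
  Edge l_c = 1.125 − 0.8125/2 = 0.7188 → r_n = 28.03 kips; interior l_c = 2.375 − 0.8125 = 1.562 → r_n = 58.5 kips.
  R_n,bearing = 2·28.03 + 4·58.5 = 290.1 kips → 0.75 × 290.1 = 218 kips.
Bearing governs: 218 kips.

218 kips (bearing governs)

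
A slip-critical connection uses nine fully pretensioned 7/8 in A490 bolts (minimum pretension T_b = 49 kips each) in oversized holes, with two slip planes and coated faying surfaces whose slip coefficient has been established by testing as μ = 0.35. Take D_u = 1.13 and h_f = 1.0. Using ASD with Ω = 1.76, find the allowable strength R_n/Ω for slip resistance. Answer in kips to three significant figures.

198 kips

R_n = μ · D_u · h_f · T_b · n_s · n_b = 0.35 × 1.13 × 1.0 × 49 × 2 × 9 = 348.8 kips.
Allowable strength R_n/Ω = 348.8 / 1.76 = 198 kips.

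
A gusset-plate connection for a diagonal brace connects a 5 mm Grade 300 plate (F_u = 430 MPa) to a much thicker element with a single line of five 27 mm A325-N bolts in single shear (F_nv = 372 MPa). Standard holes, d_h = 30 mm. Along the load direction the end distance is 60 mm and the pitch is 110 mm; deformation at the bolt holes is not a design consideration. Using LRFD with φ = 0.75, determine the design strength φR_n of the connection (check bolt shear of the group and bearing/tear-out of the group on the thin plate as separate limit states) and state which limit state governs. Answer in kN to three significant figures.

631 kN (bearing governs)

Bolt shear: A_b = π·27²/4 = 572.6 mm²; R_n = 372 × 572.6 × 5 × 1 / 1000 = 1065 kN → 0.75 × 1065 = 799 kN.
Bearing (1.5 l_c t F_u ≤ 3.0 d t F_u): upper limit = 3.0·27·5·430 / 1000 = 174.2 kN.
  Edge l_c = 60 − 30/2 = 45 → r_n = 145.1 kN; interior l_c = 110 − 30 = 80 → r_n = 174.2 kN.
  R_n,bearing = 1·145.1 + 4·174.2 = 841.7 kN → 0.75 × 841.7 = 631 kN.
Bearing governs: 631 kN.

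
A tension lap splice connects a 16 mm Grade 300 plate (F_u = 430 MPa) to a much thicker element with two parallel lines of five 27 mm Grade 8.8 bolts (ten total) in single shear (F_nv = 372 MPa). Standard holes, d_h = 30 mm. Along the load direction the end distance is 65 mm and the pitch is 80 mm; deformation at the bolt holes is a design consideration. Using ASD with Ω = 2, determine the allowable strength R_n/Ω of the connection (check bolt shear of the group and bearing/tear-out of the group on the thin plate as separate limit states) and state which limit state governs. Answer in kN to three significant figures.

Bolt shear: A_b = π·27²/4 = 572.6 mm²; R_n = 372 × 572.6 × 10 × 1 / 1000 = 2130 kN → 2130 / 2 = 1060 kN.
Bearing (1.2 l_c t F_u ≤ 2.4 d t F_u): upper limit = 2.4·27·16·430 / 1000 = 445.8 kN.
  Edge l_c = 65 − 30/2 = 50 → r_n = 412.8 kN; interior l_c = 80 − 30 = 50 → r_n = 412.8 kN.
  R_n,bearing = 2·412.8 + 8·412.8 = 4128 kN → 4128 / 2 = 2060 kN.
Bolt shear governs: 1060 kN.

1060 kN (bolt shear governs)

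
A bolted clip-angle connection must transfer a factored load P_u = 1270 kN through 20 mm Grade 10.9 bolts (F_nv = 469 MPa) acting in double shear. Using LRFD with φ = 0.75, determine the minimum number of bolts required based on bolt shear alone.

6 bolts

A_b = π·20²/4 = 314.2 mm².
Per-bolt design strength φR_n = 0.75 × 469 × 314.2 × 2 / 1000 = 221 kN.
n ≥ 1270 / 221 = 5.746 → use 6 bolts.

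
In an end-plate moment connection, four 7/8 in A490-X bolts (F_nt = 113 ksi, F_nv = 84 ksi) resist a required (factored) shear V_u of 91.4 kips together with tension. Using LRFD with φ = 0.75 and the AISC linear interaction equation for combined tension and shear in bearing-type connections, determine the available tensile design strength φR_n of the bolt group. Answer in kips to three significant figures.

142 kips

A_b = π·0.875²/4 = 0.6013 in²; f_rv = 91.4 / (4 × 0.6013) = 38 ksi.
F'_nt = 1.3 F_nt − (F_nt / φF_nv) f_rv = 1.3·113 − (113/(0.75·84))·38 = 78.74 ksi, capped at F_nt → F'_nt = 78.74 ksi.
R_n = F'_nt · A_b · n = 78.74 × 0.6013 × 4 = 189.4 kips.
Design strength φR_n = 0.75 × 189.4 = 142 kips.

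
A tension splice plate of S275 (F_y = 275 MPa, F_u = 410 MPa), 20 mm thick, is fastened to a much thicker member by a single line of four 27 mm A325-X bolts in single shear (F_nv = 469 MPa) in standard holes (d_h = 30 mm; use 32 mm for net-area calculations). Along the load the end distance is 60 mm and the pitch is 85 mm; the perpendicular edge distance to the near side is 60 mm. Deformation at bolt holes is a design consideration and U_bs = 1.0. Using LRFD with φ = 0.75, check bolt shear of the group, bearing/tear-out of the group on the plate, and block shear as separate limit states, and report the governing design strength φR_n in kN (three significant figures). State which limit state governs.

Bolt shear: A_b = π·27²/4 = 572.6 mm²; R_n = 469 × 572.6 × 4 × 1 / 1000 = 1074 kN → 0.75 × 1074 = 806 kN.
Bearing: edge l_c = 45, r_n = 442.8 kN; interior l_c = 55, r_n = 531.4 kN; R_n = 442.8 + 3·531.4 = 2037 kN → 1530 kN.
Block shear: A_gv = 6300, A_nv = 4060, A_nt = 880 mm²; R_n = min(0.6F_uA_nv, 0.6F_yA_gv) + U_bs·F_u·A_nt = 1360 kN → 1020 kN.
Bolt shear governs: 806 kN.

806 kN (bolt shear governs)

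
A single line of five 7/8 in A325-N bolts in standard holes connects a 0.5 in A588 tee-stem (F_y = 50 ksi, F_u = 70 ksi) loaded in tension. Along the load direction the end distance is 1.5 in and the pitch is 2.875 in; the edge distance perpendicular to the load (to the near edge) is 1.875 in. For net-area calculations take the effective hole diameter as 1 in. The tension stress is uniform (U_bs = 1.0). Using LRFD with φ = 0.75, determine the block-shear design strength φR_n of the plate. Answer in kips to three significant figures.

Shear plane L_v = 1.5 + 4·2.875 = 13 in; A_gv = 13 × 0.5 = 6.5 in².
A_nv = (13 − 4.5·1) × 0.5 = 4.25 in².
A_nt = (1.875 − 0.5·1) × 0.5 = 0.6875 in².
0.6 F_u A_nv = 178.5 kips; 0.6 F_y A_gv = 195 kips → shear rupture governs the shear term.
R_n = 178.5 + 1.0 × 70 × 0.6875 = 226.6 kips.
Design strength φR_n = 0.75 × 226.6 = 170 kips.

170 kips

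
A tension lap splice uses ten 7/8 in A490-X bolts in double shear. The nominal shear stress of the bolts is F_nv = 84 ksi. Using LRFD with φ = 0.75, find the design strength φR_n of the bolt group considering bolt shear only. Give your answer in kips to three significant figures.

758 kips

A_b = π × 0.875² / 4 = 0.6013 in².
R_n = F_nv · A_b · n · n_s = 84 × 0.6013 × 10 × 2 = 1010 kips.
Design strength φR_n = 0.75 × 1010 = 758 kips.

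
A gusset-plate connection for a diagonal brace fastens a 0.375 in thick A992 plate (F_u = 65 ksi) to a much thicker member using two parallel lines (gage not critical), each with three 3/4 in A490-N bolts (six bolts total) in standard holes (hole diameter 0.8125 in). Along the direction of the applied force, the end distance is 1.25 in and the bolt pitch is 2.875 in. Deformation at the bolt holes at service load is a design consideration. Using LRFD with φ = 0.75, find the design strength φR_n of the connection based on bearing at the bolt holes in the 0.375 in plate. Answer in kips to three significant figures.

Per bolt r_n = 1.2 l_c t F_u ≤ 2.4 d t F_u; upper limit = 2.4 × 0.75 × 0.375 × 65 = 43.87 kips.
Edge bolt: l_c = 1.25 − 0.8125/2 = 0.8438 in → 1.2 × 0.8438 × 0.375 × 65 = 24.68 → r_n = 24.68 kips.
Interior bolts: l_c = 2.875 − 0.8125 = 2.062 in → 1.2 × 2.062 × 0.375 × 65 = 60.33 → r_n = 43.87 kips.
R_n = 2 × 24.68 + 4 × 43.87 = 224.9 kips.
Design strength φR_n = 0.75 × 224.9 = 169 kips.

169 kips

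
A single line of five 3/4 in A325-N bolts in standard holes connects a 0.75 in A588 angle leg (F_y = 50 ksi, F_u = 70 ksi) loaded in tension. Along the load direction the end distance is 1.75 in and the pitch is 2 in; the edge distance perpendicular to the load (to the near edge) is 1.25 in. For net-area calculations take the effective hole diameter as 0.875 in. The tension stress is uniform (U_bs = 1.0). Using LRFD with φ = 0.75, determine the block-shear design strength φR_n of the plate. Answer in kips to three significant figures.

169 kips

Shear plane L_v = 1.75 + 4·2 = 9.75 in; A_gv = 9.75 × 0.75 = 7.312 in².
A_nv = (9.75 − 4.5·0.875) × 0.75 = 4.359 in².
A_nt = (1.25 − 0.5·0.875) × 0.75 = 0.6094 in².
0.6 F_u A_nv = 183.1 kips; 0.6 F_y A_gv = 219.4 kips → shear rupture governs the shear term.
R_n = 183.1 + 1.0 × 70 × 0.6094 = 225.8 kips.
Design strength φR_n = 0.75 × 225.8 = 169 kips.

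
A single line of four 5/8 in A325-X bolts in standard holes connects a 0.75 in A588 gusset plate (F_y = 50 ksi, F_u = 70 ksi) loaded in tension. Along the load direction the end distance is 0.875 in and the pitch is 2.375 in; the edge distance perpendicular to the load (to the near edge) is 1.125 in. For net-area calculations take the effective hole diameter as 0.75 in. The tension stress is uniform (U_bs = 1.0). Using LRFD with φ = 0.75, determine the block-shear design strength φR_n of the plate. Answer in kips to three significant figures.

157 kips

Shear plane L_v = 0.875 + 3·2.375 = 8 in; A_gv = 8 × 0.75 = 6 in².
A_nv = (8 − 3.5·0.75) × 0.75 = 4.031 in².
A_nt = (1.125 − 0.5·0.75) × 0.75 = 0.5625 in².
0.6 F_u A_nv = 169.3 kips; 0.6 F_y A_gv = 180 kips → shear rupture governs the shear term.
R_n = 169.3 + 1.0 × 70 × 0.5625 = 208.7 kips.
Design strength φR_n = 0.75 × 208.7 = 157 kips.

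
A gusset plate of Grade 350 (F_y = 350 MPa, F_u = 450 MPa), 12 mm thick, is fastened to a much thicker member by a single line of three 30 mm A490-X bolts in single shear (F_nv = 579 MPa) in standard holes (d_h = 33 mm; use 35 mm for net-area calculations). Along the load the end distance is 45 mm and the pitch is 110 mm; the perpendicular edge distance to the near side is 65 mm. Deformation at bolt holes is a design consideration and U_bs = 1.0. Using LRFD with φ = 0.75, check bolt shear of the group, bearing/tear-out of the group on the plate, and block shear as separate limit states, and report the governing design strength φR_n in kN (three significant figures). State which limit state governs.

624 kN (block shear governs)

Bolt shear: A_b = π·30²/4 = 706.9 mm²; R_n = 579 × 706.9 × 3 × 1 / 1000 = 1228 kN → 0.75 × 1228 = 921 kN.
Bearing: edge l_c = 28.5, r_n = 184.7 kN; interior l_c = 77, r_n = 388.8 kN; R_n = 184.7 + 2·388.8 = 962.3 kN → 722 kN.
Block shear: A_gv = 3180, A_nv = 2130, A_nt = 570 mm²; R_n = min(0.6F_uA_nv, 0.6F_yA_gv) + U_bs·F_u·A_nt = 831.6 kN → 624 kN.
Block shear governs: 624 kN.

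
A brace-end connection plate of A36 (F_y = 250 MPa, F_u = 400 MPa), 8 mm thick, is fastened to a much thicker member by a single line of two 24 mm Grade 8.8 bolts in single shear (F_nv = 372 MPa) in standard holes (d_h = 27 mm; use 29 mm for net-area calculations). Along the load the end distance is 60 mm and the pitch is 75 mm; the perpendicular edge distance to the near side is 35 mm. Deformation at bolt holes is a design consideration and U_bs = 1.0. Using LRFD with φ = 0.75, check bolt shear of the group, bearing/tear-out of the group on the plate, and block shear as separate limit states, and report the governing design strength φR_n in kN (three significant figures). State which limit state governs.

Bolt shear: A_b = π·24²/4 = 452.4 mm²; R_n = 372 × 452.4 × 2 × 1 / 1000 = 336.6 kN → 0.75 × 336.6 = 252 kN.
Bearing: edge l_c = 46.5, r_n = 178.6 kN; interior l_c = 48, r_n = 184.3 kN; R_n = 178.6 + 1·184.3 = 362.9 kN → 272 kN.
Block shear: A_gv = 1080, A_nv = 732, A_nt = 164 mm²; R_n = min(0.6F_uA_nv, 0.6F_yA_gv) + U_bs·F_u·A_nt = 227.6 kN → 171 kN.
Block shear governs: 171 kN.

171 kN (block shear governs)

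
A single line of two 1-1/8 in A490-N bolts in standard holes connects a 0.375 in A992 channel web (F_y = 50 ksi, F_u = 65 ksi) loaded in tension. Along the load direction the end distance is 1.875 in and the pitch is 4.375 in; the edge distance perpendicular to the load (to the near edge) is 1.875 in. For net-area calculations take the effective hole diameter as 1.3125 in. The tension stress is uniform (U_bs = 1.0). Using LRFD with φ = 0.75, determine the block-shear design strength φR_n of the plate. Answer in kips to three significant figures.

69.2 kips

Shear plane L_v = 1.875 + 1·4.375 = 6.25 in; A_gv = 6.25 × 0.375 = 2.344 in².
A_nv = (6.25 − 1.5·1.3125) × 0.375 = 1.605 in².
A_nt = (1.875 − 0.5·1.3125) × 0.375 = 0.457 in².
0.6 F_u A_nv = 62.61 kips; 0.6 F_y A_gv = 70.31 kips → shear rupture governs the shear term.
R_n = 62.61 + 1.0 × 65 × 0.457 = 92.32 kips.
Design strength φR_n = 0.75 × 92.32 = 69.2 kips.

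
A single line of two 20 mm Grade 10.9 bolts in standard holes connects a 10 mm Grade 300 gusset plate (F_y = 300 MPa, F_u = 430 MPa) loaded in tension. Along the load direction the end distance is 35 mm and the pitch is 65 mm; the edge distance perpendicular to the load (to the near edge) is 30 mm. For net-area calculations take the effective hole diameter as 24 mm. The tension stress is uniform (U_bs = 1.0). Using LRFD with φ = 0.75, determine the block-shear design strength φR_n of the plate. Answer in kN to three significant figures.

182 kN

Shear plane L_v = 35 + 1·65 = 100 mm; A_gv = 100 × 10 = 1000 mm².
A_nv = (100 − 1.5·24) × 10 = 640 mm².
A_nt = (30 − 0.5·24) × 10 = 180 mm².
0.6 F_u A_nv = 165.1 kN; 0.6 F_y A_gv = 180 kN → shear rupture governs the shear term.
R_n = 165.1 + 1.0 × 430 × 180 / 1000 = 242.5 kN.
Design strength φR_n = 0.75 × 242.5 = 182 kN.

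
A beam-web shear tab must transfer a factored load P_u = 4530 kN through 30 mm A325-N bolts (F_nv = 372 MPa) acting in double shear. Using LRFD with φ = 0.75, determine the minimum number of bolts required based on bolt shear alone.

A_b = π·30²/4 = 706.9 mm².
Per-bolt design strength φR_n = 0.75 × 372 × 706.9 × 2 / 1000 = 394.4 kN.
n ≥ 4530 / 394.4 = 11.49 → use 12 bolts.

12 bolts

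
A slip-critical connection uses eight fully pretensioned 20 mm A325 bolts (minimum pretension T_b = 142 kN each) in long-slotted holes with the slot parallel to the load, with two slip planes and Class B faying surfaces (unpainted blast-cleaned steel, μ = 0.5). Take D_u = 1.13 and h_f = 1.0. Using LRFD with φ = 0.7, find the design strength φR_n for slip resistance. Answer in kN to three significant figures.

R_n = μ · D_u · h_f · T_b · n_s · n_b = 0.5 × 1.13 × 1.0 × 142 × 2 × 8 = 1284 kN.
Design strength φR_n = 0.7 × 1284 = 899 kN.

899 kN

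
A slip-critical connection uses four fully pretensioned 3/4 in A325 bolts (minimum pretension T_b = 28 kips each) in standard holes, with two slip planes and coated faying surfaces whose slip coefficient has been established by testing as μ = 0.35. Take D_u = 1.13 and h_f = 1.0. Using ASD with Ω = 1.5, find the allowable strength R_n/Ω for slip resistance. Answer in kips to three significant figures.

59.1 kips

R_n = μ · D_u · h_f · T_b · n_s · n_b = 0.35 × 1.13 × 1.0 × 28 × 2 × 4 = 88.59 kips.
Allowable strength R_n/Ω = 88.59 / 1.5 = 59.1 kips.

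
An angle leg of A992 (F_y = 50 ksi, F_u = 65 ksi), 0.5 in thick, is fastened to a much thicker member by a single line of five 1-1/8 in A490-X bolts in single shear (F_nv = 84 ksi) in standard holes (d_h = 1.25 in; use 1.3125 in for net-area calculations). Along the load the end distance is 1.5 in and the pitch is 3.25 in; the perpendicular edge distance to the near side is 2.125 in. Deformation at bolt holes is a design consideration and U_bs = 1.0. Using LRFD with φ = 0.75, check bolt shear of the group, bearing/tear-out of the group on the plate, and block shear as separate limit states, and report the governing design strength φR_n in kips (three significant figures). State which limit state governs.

Bolt shear: A_b = π·1.125²/4 = 0.994 in²; R_n = 84 × 0.994 × 5 × 1 = 417.5 kips → 0.75 × 417.5 = 313 kips.
Bearing: edge l_c = 0.875, r_n = 34.12 kips; interior l_c = 2, r_n = 78 kips; R_n = 34.12 + 4·78 = 346.1 kips → 260 kips.
Block shear: A_gv = 7.25, A_nv = 4.297, A_nt = 0.7344 in²; R_n = min(0.6F_uA_nv, 0.6F_yA_gv) + U_bs·F_u·A_nt = 215.3 kips → 161 kips.
Block shear governs: 161 kips.

161 kips (block shear governs)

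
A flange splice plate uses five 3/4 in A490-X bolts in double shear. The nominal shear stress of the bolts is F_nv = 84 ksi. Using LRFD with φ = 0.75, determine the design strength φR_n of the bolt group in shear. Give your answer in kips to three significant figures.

A_b = π × 0.75² / 4 = 0.4418 in².
R_n = F_nv · A_b · n · n_s = 84 × 0.4418 × 5 × 2 = 371.1 kips.
Design strength φR_n = 0.75 × 371.1 = 278 kips.

278 kips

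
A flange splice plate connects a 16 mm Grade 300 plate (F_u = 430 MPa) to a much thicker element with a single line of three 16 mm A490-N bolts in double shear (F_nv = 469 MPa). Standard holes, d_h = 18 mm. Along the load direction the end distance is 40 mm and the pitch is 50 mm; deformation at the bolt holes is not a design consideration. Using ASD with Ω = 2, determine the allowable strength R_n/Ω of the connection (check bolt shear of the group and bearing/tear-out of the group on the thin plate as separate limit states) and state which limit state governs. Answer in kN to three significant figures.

283 kN (bolt shear governs)

Bolt shear: A_b = π·16²/4 = 201.1 mm²; R_n = 469 × 201.1 × 3 × 2 / 1000 = 565.8 kN → 565.8 / 2 = 283 kN.
Bearing (1.5 l_c t F_u ≤ 3.0 d t F_u): upper limit = 3.0·16·16·430 / 1000 = 330.2 kN.
  Edge l_c = 40 − 18/2 = 31 → r_n = 319.9 kN; interior l_c = 50 − 18 = 32 → r_n = 330.2 kN.
  R_n,bearing = 1·319.9 + 2·330.2 = 980.4 kN → 980.4 / 2 = 490 kN.
Bolt shear governs: 283 kN.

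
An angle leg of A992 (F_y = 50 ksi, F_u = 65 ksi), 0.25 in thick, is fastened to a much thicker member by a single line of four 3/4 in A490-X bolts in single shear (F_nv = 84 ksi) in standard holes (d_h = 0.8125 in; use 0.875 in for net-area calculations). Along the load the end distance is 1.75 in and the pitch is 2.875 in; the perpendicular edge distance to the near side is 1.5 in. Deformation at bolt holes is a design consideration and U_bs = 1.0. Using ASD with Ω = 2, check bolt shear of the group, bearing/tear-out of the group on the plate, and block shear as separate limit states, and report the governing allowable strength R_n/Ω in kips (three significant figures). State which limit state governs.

Bolt shear: A_b = π·0.75²/4 = 0.4418 in²; R_n = 84 × 0.4418 × 4 × 1 = 148.4 kips → 148.4 / 2 = 74.2 kips.
Bearing: edge l_c = 1.344, r_n = 26.2 kips; interior l_c = 2.062, r_n = 29.25 kips; R_n = 26.2 + 3·29.25 = 114 kips → 57 kips.
Block shear: A_gv = 2.594, A_nv = 1.828, A_nt = 0.2656 in²; R_n = min(0.6F_uA_nv, 0.6F_yA_gv) + U_bs·F_u·A_nt = 88.56 kips → 44.3 kips.
Block shear governs: 44.3 kips.

44.3 kips (block shear governs)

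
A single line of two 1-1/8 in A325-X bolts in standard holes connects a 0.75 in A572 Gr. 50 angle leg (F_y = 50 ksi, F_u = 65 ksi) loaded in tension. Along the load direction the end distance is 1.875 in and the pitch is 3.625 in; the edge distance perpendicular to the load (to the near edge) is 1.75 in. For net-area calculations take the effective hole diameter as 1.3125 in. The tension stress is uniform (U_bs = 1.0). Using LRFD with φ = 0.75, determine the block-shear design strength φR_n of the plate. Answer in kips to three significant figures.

Shear plane L_v = 1.875 + 1·3.625 = 5.5 in; A_gv = 5.5 × 0.75 = 4.125 in².
A_nv = (5.5 − 1.5·1.3125) × 0.75 = 2.648 in².
A_nt = (1.75 − 0.5·1.3125) × 0.75 = 0.8203 in².
0.6 F_u A_nv = 103.3 kips; 0.6 F_y A_gv = 123.8 kips → shear rupture governs the shear term.
R_n = 103.3 + 1.0 × 65 × 0.8203 = 156.6 kips.
Design strength φR_n = 0.75 × 156.6 = 117 kips.

117 kips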